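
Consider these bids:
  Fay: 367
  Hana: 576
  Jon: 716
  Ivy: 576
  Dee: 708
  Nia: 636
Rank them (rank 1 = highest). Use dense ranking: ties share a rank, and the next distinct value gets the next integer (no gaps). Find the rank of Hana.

Sorted (descending): 716, 708, 636, 576, 576, 367
The 2 values of 576 share dense rank 4.
Remaining distinct values take the next consecutive integers.
Hana has value 576 → rank 4.

4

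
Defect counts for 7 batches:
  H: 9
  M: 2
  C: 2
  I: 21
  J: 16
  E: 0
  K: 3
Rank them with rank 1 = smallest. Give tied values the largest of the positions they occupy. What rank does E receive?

1

Sorted (ascending): 0, 2, 2, 3, 9, 16, 21
The 2 values of 2 occupy positions 2–3 → each gets rank 3.
E has value 0 → rank 1.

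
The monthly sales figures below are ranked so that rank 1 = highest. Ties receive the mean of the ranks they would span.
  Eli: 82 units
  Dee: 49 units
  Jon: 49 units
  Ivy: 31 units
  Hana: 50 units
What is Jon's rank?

Sorted (descending): 82, 50, 49, 49, 31
The 2 values of 49 occupy positions 3–4 → average rank (3+4)/2 = 3.5.
Jon has value 49 units → rank 3.5.

3.5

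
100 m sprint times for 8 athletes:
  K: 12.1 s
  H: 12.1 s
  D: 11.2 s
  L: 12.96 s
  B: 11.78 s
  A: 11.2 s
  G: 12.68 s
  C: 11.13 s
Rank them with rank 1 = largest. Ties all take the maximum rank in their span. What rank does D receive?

7

Sorted (descending): 12.96, 12.68, 12.1, 12.1, 11.78, 11.2, 11.2, 11.13
The 2 values of 12.1 occupy positions 3–4 → each gets rank 4.
The 2 values of 11.2 occupy positions 6–7 → each gets rank 7.
D has value 11.2 s → rank 7.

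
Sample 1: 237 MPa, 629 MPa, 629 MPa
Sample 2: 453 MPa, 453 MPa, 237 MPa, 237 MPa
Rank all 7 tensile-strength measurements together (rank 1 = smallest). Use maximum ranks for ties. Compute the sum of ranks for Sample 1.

17

Sorted (ascending): 237, 237, 237, 453, 453, 629, 629
The 3 values of 237 occupy positions 1–3 → each gets rank 3.
The 2 values of 453 occupy positions 4–5 → each gets rank 5.
The 2 values of 629 occupy positions 6–7 → each gets rank 7.
Sample 1 values → pooled ranks: 237→3, 629→7, 629→7
Rank sum = 3 + 7 + 7 = 17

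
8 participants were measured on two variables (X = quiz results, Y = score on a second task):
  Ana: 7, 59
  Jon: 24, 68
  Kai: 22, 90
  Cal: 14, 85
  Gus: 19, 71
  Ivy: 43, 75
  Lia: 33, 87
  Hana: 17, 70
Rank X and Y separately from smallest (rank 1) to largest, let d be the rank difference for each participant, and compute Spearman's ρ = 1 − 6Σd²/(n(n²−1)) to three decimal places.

0.405

Ranks of variable 1: 1, 6, 5, 2, 4, 8, 7, 3
Ranks of variable 2: 1, 2, 8, 6, 4, 5, 7, 3
d = r₁ − r₂: 0, 4, -3, -4, 0, 3, 0, 0
d²: 0, 16, 9, 16, 0, 9, 0, 0; Σd² = 50
ρ = 1 − 6·50/(8·63) = 1 − 300/504 = 0.405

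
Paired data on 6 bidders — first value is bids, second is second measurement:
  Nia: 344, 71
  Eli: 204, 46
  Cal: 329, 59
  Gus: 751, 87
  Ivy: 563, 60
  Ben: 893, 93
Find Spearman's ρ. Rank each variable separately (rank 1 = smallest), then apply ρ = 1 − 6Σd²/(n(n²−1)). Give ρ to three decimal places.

Ranks of variable 1: 3, 1, 2, 5, 4, 6
Ranks of variable 2: 4, 1, 2, 5, 3, 6
d = r₁ − r₂: -1, 0, 0, 0, 1, 0
d²: 1, 0, 0, 0, 1, 0; Σd² = 2
ρ = 1 − 6·2/(6·35) = 1 − 12/210 = 0.943

0.943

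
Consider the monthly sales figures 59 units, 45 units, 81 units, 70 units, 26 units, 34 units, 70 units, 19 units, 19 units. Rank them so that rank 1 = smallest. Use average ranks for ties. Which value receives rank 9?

81

Sorted (ascending): 19, 19, 26, 34, 45, 59, 70, 70, 81
The 2 values of 19 occupy positions 1–2 → average rank (1+2)/2 = 1.5.
The 2 values of 70 occupy positions 7–8 → average rank (7+8)/2 = 7.5.
Rank 9 → value 81.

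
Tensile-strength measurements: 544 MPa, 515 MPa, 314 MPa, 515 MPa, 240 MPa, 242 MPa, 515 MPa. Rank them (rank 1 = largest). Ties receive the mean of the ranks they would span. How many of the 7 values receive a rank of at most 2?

1

Sorted (descending): 544, 515, 515, 515, 314, 242, 240
The 3 values of 515 occupy positions 2–4 → average rank 3.
Ranks ≤ 2: {1} → 1 value.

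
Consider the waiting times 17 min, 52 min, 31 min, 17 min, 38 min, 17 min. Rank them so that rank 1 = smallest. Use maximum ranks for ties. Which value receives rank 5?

38

Sorted (ascending): 17, 17, 17, 31, 38, 52
The 3 values of 17 occupy positions 1–3 → each gets rank 3.
Rank 5 → value 38.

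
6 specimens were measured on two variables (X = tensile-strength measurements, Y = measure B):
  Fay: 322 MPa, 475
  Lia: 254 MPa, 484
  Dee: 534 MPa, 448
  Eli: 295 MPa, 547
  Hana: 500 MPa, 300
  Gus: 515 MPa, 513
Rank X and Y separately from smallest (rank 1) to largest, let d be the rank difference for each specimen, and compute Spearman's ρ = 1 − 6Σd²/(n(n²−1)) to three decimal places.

-0.429

Ranks of variable 1: 3, 1, 6, 2, 4, 5
Ranks of variable 2: 3, 4, 2, 6, 1, 5
d = r₁ − r₂: 0, -3, 4, -4, 3, 0
d²: 0, 9, 16, 16, 9, 0; Σd² = 50
ρ = 1 − 6·50/(6·35) = 1 − 300/210 = -0.429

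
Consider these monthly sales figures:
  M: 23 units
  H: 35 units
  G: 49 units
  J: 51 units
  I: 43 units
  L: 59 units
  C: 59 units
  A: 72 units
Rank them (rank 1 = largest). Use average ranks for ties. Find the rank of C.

2.5

Sorted (descending): 72, 59, 59, 51, 49, 43, 35, 23
The 2 values of 59 occupy positions 2–3 → average rank (2+3)/2 = 2.5.
C has value 59 units → rank 2.5.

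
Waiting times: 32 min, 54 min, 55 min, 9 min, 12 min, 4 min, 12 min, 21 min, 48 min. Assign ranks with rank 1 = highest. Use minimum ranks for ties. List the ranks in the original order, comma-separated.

4, 2, 1, 8, 6, 9, 6, 5, 3

Sorted (descending): 55, 54, 48, 32, 21, 12, 12, 9, 4
The 2 values of 12 occupy positions 6–7 → each gets rank 6.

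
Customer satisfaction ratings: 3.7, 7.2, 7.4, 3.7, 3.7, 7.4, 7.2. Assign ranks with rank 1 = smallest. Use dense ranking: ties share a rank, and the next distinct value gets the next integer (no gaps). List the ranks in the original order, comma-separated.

Sorted (ascending): 3.7, 3.7, 3.7, 7.2, 7.2, 7.4, 7.4
The 3 values of 3.7 share dense rank 1.
The 2 values of 7.2 share dense rank 2.
The 2 values of 7.4 share dense rank 3.

1, 2, 3, 1, 1, 3, 2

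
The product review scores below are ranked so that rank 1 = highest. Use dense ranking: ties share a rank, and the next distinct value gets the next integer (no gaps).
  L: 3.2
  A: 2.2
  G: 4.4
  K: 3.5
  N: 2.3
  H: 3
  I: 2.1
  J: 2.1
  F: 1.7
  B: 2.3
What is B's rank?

5

Sorted (descending): 4.4, 3.5, 3.2, 3, 2.3, 2.3, 2.2, 2.1, 2.1, 1.7
The 2 values of 2.3 share dense rank 5.
The 2 values of 2.1 share dense rank 7.
Remaining distinct values take the next consecutive integers.
B has value 2.3 → rank 5.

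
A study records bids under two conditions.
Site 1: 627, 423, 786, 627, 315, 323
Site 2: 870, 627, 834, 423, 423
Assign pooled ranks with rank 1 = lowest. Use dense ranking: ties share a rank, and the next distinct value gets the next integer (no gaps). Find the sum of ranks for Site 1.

Sorted (ascending): 315, 323, 423, 423, 423, 627, 627, 627, 786, 834, 870
The 3 values of 423 share dense rank 3.
The 3 values of 627 share dense rank 4.
Remaining distinct values take the next consecutive integers.
Site 1 values → pooled ranks: 627→4, 423→3, 786→5, 627→4, 315→1, 323→2
Rank sum = 4 + 3 + 5 + 4 + 1 + 2 = 19

19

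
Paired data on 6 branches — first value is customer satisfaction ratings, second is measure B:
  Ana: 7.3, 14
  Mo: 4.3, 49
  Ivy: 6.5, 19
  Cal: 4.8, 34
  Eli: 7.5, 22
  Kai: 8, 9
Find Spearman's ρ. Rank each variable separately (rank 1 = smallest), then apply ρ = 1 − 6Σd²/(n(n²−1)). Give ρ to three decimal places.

Ranks of variable 1: 4, 1, 3, 2, 5, 6
Ranks of variable 2: 2, 6, 3, 5, 4, 1
d = r₁ − r₂: 2, -5, 0, -3, 1, 5
d²: 4, 25, 0, 9, 1, 25; Σd² = 64
ρ = 1 − 6·64/(6·35) = 1 − 384/210 = -0.829

-0.829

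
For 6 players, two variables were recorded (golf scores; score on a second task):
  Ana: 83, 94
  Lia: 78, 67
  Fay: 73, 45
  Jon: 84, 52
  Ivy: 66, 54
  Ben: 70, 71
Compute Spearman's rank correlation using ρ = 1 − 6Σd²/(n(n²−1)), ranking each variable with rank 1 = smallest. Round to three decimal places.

Ranks of variable 1: 5, 4, 3, 6, 1, 2
Ranks of variable 2: 6, 4, 1, 2, 3, 5
d = r₁ − r₂: -1, 0, 2, 4, -2, -3
d²: 1, 0, 4, 16, 4, 9; Σd² = 34
ρ = 1 − 6·34/(6·35) = 1 − 204/210 = 0.029

0.029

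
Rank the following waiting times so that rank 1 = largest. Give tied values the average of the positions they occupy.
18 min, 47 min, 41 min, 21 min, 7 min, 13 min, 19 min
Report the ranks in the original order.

5, 1, 2, 3, 7, 6, 4

Sorted (descending): 47, 41, 21, 19, 18, 13, 7
No ties — each value takes its position as its rank.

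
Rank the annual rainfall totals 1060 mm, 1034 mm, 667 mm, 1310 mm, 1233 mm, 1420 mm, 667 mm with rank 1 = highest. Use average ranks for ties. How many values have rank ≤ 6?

5

Sorted (descending): 1420, 1310, 1233, 1060, 1034, 667, 667
The 2 values of 667 occupy positions 6–7 → average rank (6+7)/2 = 6.5.
Ranks ≤ 6: {1, 2, 3, 4, 5} → 5 values.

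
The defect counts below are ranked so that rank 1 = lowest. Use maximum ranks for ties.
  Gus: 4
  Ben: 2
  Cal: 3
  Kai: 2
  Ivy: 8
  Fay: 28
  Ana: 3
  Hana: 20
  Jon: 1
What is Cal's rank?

5

Sorted (ascending): 1, 2, 2, 3, 3, 4, 8, 20, 28
The 2 values of 2 occupy positions 2–3 → each gets rank 3.
The 2 values of 3 occupy positions 4–5 → each gets rank 5.
Cal has value 3 → rank 5.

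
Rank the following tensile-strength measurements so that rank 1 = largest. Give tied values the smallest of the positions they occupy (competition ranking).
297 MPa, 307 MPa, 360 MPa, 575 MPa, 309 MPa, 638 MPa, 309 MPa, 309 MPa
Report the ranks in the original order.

Sorted (descending): 638, 575, 360, 309, 309, 309, 307, 297
The 3 values of 309 occupy positions 4–6 → each gets rank 4.

8, 7, 3, 2, 4, 1, 4, 4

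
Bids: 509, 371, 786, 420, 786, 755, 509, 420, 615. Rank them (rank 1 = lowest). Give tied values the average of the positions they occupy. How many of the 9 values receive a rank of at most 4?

Sorted (ascending): 371, 420, 420, 509, 509, 615, 755, 786, 786
The 2 values of 420 occupy positions 2–3 → average rank (2+3)/2 = 2.5.
The 2 values of 509 occupy positions 4–5 → average rank (4+5)/2 = 4.5.
The 2 values of 786 occupy positions 8–9 → average rank (8+9)/2 = 8.5.
Ranks ≤ 4: {1, 2.5, 2.5} → 3 values.

3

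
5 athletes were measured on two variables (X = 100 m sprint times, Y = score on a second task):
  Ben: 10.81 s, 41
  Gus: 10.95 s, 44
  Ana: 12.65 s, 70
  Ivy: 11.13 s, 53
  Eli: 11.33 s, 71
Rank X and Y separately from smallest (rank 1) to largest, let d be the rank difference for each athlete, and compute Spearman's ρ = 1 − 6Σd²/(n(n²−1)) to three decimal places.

0.900

Ranks of variable 1: 1, 2, 5, 3, 4
Ranks of variable 2: 1, 2, 4, 3, 5
d = r₁ − r₂: 0, 0, 1, 0, -1
d²: 0, 0, 1, 0, 1; Σd² = 2
ρ = 1 − 6·2/(5·24) = 1 − 12/120 = 0.900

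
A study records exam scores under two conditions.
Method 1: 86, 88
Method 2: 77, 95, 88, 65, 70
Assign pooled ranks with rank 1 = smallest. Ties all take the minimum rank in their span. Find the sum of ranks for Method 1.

9

Sorted (ascending): 65, 70, 77, 86, 88, 88, 95
The 2 values of 88 occupy positions 5–6 → each gets rank 5.
Method 1 values → pooled ranks: 86→4, 88→5
Rank sum = 4 + 5 = 9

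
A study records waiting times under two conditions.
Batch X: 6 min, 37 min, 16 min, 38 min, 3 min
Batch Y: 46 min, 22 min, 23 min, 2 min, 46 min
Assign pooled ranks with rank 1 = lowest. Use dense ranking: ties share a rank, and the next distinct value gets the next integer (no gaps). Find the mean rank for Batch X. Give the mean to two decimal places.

4.80

Sorted (ascending): 2, 3, 6, 16, 22, 23, 37, 38, 46, 46
The 2 values of 46 share dense rank 9.
Remaining distinct values take the next consecutive integers.
Batch X values → pooled ranks: 6→3, 37→7, 16→4, 38→8, 3→2
Mean rank = (3 + 7 + 4 + 8 + 2) / 5 = 4.80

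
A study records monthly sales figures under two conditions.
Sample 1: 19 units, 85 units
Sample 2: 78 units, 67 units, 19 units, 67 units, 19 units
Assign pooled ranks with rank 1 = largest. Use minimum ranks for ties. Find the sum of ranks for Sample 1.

Sorted (descending): 85, 78, 67, 67, 19, 19, 19
The 2 values of 67 occupy positions 3–4 → each gets rank 3.
The 3 values of 19 occupy positions 5–7 → each gets rank 5.
Sample 1 values → pooled ranks: 19→5, 85→1
Rank sum = 5 + 1 = 6

6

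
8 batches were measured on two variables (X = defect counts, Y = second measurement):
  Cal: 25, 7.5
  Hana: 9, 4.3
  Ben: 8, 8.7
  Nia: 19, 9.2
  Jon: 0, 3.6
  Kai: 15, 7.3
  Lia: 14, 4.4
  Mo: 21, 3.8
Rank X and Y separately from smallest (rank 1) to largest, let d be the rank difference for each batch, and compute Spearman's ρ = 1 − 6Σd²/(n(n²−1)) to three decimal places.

0.310

Ranks of variable 1: 8, 3, 2, 6, 1, 5, 4, 7
Ranks of variable 2: 6, 3, 7, 8, 1, 5, 4, 2
d = r₁ − r₂: 2, 0, -5, -2, 0, 0, 0, 5
d²: 4, 0, 25, 4, 0, 0, 0, 25; Σd² = 58
ρ = 1 − 6·58/(8·63) = 1 − 348/504 = 0.310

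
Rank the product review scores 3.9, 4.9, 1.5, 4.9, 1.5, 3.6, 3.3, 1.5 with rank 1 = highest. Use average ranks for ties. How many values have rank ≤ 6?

5

Sorted (descending): 4.9, 4.9, 3.9, 3.6, 3.3, 1.5, 1.5, 1.5
The 2 values of 4.9 occupy positions 1–2 → average rank (1+2)/2 = 1.5.
The 3 values of 1.5 occupy positions 6–8 → average rank 7.
Ranks ≤ 6: {1.5, 1.5, 3, 4, 5} → 5 values.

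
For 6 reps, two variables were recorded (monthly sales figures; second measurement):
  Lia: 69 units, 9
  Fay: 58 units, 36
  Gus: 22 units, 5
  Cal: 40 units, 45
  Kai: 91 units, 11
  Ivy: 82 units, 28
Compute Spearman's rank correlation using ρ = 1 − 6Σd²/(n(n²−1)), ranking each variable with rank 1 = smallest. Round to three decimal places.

0.029

Ranks of variable 1: 4, 3, 1, 2, 6, 5
Ranks of variable 2: 2, 5, 1, 6, 3, 4
d = r₁ − r₂: 2, -2, 0, -4, 3, 1
d²: 4, 4, 0, 16, 9, 1; Σd² = 34
ρ = 1 − 6·34/(6·35) = 1 − 204/210 = 0.029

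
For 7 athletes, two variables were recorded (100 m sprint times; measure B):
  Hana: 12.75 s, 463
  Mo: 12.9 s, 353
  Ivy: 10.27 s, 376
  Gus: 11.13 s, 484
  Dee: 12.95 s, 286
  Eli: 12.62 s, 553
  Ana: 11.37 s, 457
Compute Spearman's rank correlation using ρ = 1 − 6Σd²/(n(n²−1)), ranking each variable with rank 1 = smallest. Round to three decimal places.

Ranks of variable 1: 5, 6, 1, 2, 7, 4, 3
Ranks of variable 2: 5, 2, 3, 6, 1, 7, 4
d = r₁ − r₂: 0, 4, -2, -4, 6, -3, -1
d²: 0, 16, 4, 16, 36, 9, 1; Σd² = 82
ρ = 1 − 6·82/(7·48) = 1 − 492/336 = -0.464

-0.464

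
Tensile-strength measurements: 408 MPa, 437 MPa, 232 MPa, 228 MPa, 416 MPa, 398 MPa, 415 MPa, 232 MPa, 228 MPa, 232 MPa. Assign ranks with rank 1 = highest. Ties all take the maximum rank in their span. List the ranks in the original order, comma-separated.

4, 1, 8, 10, 2, 5, 3, 8, 10, 8

Sorted (descending): 437, 416, 415, 408, 398, 232, 232, 232, 228, 228
The 3 values of 232 occupy positions 6–8 → each gets rank 8.
The 2 values of 228 occupy positions 9–10 → each gets rank 10.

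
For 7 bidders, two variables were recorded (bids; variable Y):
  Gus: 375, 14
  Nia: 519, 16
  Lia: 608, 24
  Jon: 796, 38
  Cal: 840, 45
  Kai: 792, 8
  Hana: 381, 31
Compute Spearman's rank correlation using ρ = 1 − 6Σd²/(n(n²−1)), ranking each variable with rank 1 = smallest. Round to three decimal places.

Ranks of variable 1: 1, 3, 4, 6, 7, 5, 2
Ranks of variable 2: 2, 3, 4, 6, 7, 1, 5
d = r₁ − r₂: -1, 0, 0, 0, 0, 4, -3
d²: 1, 0, 0, 0, 0, 16, 9; Σd² = 26
ρ = 1 − 6·26/(7·48) = 1 − 156/336 = 0.536

0.536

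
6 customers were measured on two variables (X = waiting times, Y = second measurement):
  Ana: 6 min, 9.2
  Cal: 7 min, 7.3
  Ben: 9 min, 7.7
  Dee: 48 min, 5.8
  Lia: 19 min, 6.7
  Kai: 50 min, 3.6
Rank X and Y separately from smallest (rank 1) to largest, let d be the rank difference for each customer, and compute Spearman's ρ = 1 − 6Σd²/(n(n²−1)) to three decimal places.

-0.943

Ranks of variable 1: 1, 2, 3, 5, 4, 6
Ranks of variable 2: 6, 4, 5, 2, 3, 1
d = r₁ − r₂: -5, -2, -2, 3, 1, 5
d²: 25, 4, 4, 9, 1, 25; Σd² = 68
ρ = 1 − 6·68/(6·35) = 1 − 408/210 = -0.943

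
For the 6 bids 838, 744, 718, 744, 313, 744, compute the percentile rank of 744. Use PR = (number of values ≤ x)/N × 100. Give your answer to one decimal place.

83.3

N = 6.
Strictly below 744: 2. Equal to 744: 3.
PR = 5/6 × 100 = 83.3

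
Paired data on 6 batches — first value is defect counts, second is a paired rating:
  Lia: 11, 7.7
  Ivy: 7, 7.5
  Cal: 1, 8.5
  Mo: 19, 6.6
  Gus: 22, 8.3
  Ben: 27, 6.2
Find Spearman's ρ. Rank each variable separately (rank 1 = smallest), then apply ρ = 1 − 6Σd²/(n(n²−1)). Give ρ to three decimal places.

Ranks of variable 1: 3, 2, 1, 4, 5, 6
Ranks of variable 2: 4, 3, 6, 2, 5, 1
d = r₁ − r₂: -1, -1, -5, 2, 0, 5
d²: 1, 1, 25, 4, 0, 25; Σd² = 56
ρ = 1 − 6·56/(6·35) = 1 − 336/210 = -0.600

-0.600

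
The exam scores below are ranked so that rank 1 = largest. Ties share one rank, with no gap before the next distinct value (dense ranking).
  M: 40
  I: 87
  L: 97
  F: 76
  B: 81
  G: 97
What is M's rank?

Sorted (descending): 97, 97, 87, 81, 76, 40
The 2 values of 97 share dense rank 1.
Remaining distinct values take the next consecutive integers.
M has value 40 → rank 5.

5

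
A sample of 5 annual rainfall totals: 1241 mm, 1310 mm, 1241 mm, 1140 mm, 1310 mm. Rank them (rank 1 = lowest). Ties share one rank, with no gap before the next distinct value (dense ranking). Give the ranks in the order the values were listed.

2, 3, 2, 1, 3

Sorted (ascending): 1140, 1241, 1241, 1310, 1310
The 2 values of 1241 share dense rank 2.
The 2 values of 1310 share dense rank 3.
Remaining distinct values take the next consecutive integers.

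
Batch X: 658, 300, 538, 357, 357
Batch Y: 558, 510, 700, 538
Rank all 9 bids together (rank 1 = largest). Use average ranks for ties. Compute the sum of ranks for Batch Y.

Sorted (descending): 700, 658, 558, 538, 538, 510, 357, 357, 300
The 2 values of 538 occupy positions 4–5 → average rank (4+5)/2 = 4.5.
The 2 values of 357 occupy positions 7–8 → average rank (7+8)/2 = 7.5.
Batch Y values → pooled ranks: 558→3, 510→6, 700→1, 538→4.5
Rank sum = 3 + 6 + 1 + 4.5 = 14.5

14.5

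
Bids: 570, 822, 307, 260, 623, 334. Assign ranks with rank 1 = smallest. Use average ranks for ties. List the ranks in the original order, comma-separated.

4, 6, 2, 1, 5, 3

Sorted (ascending): 260, 307, 334, 570, 623, 822
No ties — each value takes its position as its rank.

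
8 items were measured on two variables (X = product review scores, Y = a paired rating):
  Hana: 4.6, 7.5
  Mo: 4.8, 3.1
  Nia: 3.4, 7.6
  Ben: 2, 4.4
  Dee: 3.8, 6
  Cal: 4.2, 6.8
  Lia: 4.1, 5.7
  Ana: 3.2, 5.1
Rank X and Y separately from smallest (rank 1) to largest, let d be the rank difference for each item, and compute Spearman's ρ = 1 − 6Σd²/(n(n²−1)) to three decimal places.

0.071

Ranks of variable 1: 7, 8, 3, 1, 4, 6, 5, 2
Ranks of variable 2: 7, 1, 8, 2, 5, 6, 4, 3
d = r₁ − r₂: 0, 7, -5, -1, -1, 0, 1, -1
d²: 0, 49, 25, 1, 1, 0, 1, 1; Σd² = 78
ρ = 1 − 6·78/(8·63) = 1 − 468/504 = 0.071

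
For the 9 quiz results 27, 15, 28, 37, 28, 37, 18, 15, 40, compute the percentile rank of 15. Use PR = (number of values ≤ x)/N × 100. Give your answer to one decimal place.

22.2

N = 9.
Strictly below 15: 0. Equal to 15: 2.
PR = 2/9 × 100 = 22.2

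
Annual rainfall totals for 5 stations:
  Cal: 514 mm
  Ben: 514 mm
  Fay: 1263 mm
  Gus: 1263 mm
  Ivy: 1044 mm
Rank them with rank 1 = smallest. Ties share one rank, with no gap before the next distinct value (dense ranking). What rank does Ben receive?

1

Sorted (ascending): 514, 514, 1044, 1263, 1263
The 2 values of 514 share dense rank 1.
The 2 values of 1263 share dense rank 3.
Remaining distinct values take the next consecutive integers.
Ben has value 514 mm → rank 1.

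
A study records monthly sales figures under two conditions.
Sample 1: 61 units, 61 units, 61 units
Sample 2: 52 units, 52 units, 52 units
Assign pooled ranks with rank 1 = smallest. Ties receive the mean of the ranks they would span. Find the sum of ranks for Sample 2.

Sorted (ascending): 52, 52, 52, 61, 61, 61
The 3 values of 52 occupy positions 1–3 → average rank 2.
The 3 values of 61 occupy positions 4–6 → average rank 5.
Sample 2 values → pooled ranks: 52→2, 52→2, 52→2
Rank sum = 2 + 2 + 2 = 6

6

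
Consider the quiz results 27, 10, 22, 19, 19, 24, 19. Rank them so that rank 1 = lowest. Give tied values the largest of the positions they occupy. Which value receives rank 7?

27

Sorted (ascending): 10, 19, 19, 19, 22, 24, 27
The 3 values of 19 occupy positions 2–4 → each gets rank 4.
Rank 7 → value 27.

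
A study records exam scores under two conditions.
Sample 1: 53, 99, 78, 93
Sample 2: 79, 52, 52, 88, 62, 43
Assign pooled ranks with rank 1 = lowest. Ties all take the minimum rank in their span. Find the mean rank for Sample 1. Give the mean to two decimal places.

Sorted (ascending): 43, 52, 52, 53, 62, 78, 79, 88, 93, 99
The 2 values of 52 occupy positions 2–3 → each gets rank 2.
Sample 1 values → pooled ranks: 53→4, 99→10, 78→6, 93→9
Mean rank = (4 + 10 + 6 + 9) / 4 = 7.25

7.25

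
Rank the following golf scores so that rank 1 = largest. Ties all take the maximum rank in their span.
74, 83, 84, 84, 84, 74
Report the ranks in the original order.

Sorted (descending): 84, 84, 84, 83, 74, 74
The 3 values of 84 occupy positions 1–3 → each gets rank 3.
The 2 values of 74 occupy positions 5–6 → each gets rank 6.

6, 4, 3, 3, 3, 6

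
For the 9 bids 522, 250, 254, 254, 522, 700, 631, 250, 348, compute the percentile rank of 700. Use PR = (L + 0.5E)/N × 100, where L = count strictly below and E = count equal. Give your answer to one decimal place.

94.4

N = 9.
Strictly below 700: 8. Equal to 700: 1.
PR = (8 + 0.5·1)/9 × 100 = 94.4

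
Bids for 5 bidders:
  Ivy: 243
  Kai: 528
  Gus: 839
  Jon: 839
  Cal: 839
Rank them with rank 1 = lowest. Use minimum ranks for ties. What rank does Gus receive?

3

Sorted (ascending): 243, 528, 839, 839, 839
The 3 values of 839 occupy positions 3–5 → each gets rank 3.
Gus has value 839 → rank 3.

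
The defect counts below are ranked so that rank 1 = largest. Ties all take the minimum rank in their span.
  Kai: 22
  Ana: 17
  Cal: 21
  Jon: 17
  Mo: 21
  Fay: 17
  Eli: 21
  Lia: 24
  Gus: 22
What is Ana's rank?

7

Sorted (descending): 24, 22, 22, 21, 21, 21, 17, 17, 17
The 2 values of 22 occupy positions 2–3 → each gets rank 2.
The 3 values of 21 occupy positions 4–6 → each gets rank 4.
The 3 values of 17 occupy positions 7–9 → each gets rank 7.
Ana has value 17 → rank 7.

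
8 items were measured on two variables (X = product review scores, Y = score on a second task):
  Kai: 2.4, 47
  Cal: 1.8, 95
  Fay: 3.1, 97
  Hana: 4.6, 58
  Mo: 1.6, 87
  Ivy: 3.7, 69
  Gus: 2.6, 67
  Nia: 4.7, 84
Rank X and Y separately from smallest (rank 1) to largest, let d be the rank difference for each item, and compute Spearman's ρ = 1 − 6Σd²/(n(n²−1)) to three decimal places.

-0.214

Ranks of variable 1: 3, 2, 5, 7, 1, 6, 4, 8
Ranks of variable 2: 1, 7, 8, 2, 6, 4, 3, 5
d = r₁ − r₂: 2, -5, -3, 5, -5, 2, 1, 3
d²: 4, 25, 9, 25, 25, 4, 1, 9; Σd² = 102
ρ = 1 − 6·102/(8·63) = 1 − 612/504 = -0.214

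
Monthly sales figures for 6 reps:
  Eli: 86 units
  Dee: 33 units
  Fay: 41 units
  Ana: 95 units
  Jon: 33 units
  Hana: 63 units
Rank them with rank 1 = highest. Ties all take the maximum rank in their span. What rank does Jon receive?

Sorted (descending): 95, 86, 63, 41, 33, 33
The 2 values of 33 occupy positions 5–6 → each gets rank 6.
Jon has value 33 units → rank 6.

6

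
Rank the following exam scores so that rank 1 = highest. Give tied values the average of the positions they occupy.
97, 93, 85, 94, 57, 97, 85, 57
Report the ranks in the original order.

Sorted (descending): 97, 97, 94, 93, 85, 85, 57, 57
The 2 values of 97 occupy positions 1–2 → average rank (1+2)/2 = 1.5.
The 2 values of 85 occupy positions 5–6 → average rank (5+6)/2 = 5.5.
The 2 values of 57 occupy positions 7–8 → average rank (7+8)/2 = 7.5.

1.5, 4, 5.5, 3, 7.5, 1.5, 5.5, 7.5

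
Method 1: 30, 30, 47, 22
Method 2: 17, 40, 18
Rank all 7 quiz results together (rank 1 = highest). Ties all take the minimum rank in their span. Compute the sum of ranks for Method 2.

Sorted (descending): 47, 40, 30, 30, 22, 18, 17
The 2 values of 30 occupy positions 3–4 → each gets rank 3.
Method 2 values → pooled ranks: 17→7, 40→2, 18→6
Rank sum = 7 + 2 + 6 = 15

15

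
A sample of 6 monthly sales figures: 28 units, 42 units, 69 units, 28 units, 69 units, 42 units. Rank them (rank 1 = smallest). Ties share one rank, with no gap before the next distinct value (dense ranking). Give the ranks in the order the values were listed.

1, 2, 3, 1, 3, 2

Sorted (ascending): 28, 28, 42, 42, 69, 69
The 2 values of 28 share dense rank 1.
The 2 values of 42 share dense rank 2.
The 2 values of 69 share dense rank 3.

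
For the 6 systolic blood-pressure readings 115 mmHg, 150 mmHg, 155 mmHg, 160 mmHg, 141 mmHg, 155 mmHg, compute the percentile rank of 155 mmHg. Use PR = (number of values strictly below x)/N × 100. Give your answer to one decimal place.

N = 6.
Strictly below 155: 3. Equal to 155: 2.
PR = 3/6 × 100 = 50.0

50.0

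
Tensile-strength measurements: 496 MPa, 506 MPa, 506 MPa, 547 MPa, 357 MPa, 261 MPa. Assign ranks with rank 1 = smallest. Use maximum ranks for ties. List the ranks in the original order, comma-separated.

Sorted (ascending): 261, 357, 496, 506, 506, 547
The 2 values of 506 occupy positions 4–5 → each gets rank 5.

3, 5, 5, 6, 2, 1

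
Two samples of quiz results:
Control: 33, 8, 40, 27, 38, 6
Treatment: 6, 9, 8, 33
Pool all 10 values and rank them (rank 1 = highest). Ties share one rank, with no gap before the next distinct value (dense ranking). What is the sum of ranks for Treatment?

Sorted (descending): 40, 38, 33, 33, 27, 9, 8, 8, 6, 6
The 2 values of 33 share dense rank 3.
The 2 values of 8 share dense rank 6.
The 2 values of 6 share dense rank 7.
Remaining distinct values take the next consecutive integers.
Treatment values → pooled ranks: 6→7, 9→5, 8→6, 33→3
Rank sum = 7 + 5 + 6 + 3 = 21

21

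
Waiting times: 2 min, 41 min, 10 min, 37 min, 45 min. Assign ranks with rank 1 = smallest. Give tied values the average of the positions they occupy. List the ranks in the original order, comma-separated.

1, 4, 2, 3, 5

Sorted (ascending): 2, 10, 37, 41, 45
No ties — each value takes its position as its rank.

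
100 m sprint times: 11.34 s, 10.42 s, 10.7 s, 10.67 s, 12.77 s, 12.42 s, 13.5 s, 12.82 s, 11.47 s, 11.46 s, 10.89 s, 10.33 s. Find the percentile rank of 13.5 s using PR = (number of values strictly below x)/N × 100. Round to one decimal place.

N = 12.
Strictly below 13.5: 11. Equal to 13.5: 1.
PR = 11/12 × 100 = 91.7

91.7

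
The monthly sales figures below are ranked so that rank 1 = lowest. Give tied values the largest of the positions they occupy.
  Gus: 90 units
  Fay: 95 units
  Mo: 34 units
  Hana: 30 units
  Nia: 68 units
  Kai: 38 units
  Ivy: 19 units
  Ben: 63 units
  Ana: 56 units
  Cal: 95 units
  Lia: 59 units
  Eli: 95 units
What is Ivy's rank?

Sorted (ascending): 19, 30, 34, 38, 56, 59, 63, 68, 90, 95, 95, 95
The 3 values of 95 occupy positions 10–12 → each gets rank 12.
Ivy has value 19 units → rank 1.

1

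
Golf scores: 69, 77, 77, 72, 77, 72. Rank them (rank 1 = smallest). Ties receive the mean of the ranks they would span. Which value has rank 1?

69

Sorted (ascending): 69, 72, 72, 77, 77, 77
The 2 values of 72 occupy positions 2–3 → average rank (2+3)/2 = 2.5.
The 3 values of 77 occupy positions 4–6 → average rank 5.
Rank 1 → value 69.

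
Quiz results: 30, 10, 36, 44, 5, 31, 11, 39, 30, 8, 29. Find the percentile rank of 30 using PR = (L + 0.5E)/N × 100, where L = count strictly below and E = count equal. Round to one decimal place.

N = 11.
Strictly below 30: 5. Equal to 30: 2.
PR = (5 + 0.5·2)/11 × 100 = 54.5

54.5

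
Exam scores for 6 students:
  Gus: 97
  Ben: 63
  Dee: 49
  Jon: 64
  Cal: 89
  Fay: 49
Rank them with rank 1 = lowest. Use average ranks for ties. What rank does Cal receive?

Sorted (ascending): 49, 49, 63, 64, 89, 97
The 2 values of 49 occupy positions 1–2 → average rank (1+2)/2 = 1.5.
Cal has value 89 → rank 5.

5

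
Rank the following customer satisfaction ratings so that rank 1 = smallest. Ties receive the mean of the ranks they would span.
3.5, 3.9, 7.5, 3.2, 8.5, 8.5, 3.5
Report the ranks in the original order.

Sorted (ascending): 3.2, 3.5, 3.5, 3.9, 7.5, 8.5, 8.5
The 2 values of 3.5 occupy positions 2–3 → average rank (2+3)/2 = 2.5.
The 2 values of 8.5 occupy positions 6–7 → average rank (6+7)/2 = 6.5.

2.5, 4, 5, 1, 6.5, 6.5, 2.5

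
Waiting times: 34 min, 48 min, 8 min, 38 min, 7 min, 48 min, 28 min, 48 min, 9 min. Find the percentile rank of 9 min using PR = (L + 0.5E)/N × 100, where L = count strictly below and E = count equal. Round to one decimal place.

N = 9.
Strictly below 9: 2. Equal to 9: 1.
PR = (2 + 0.5·1)/9 × 100 = 27.8

27.8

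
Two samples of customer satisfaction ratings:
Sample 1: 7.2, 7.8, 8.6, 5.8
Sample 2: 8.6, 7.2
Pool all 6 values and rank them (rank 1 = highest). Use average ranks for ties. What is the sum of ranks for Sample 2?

6

Sorted (descending): 8.6, 8.6, 7.8, 7.2, 7.2, 5.8
The 2 values of 8.6 occupy positions 1–2 → average rank (1+2)/2 = 1.5.
The 2 values of 7.2 occupy positions 4–5 → average rank (4+5)/2 = 4.5.
Sample 2 values → pooled ranks: 8.6→1.5, 7.2→4.5
Rank sum = 1.5 + 4.5 = 6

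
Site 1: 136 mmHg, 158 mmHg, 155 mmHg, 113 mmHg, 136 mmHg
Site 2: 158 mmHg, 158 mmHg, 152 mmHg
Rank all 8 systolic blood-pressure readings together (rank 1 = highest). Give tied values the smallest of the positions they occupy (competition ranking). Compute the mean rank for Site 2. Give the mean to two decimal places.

2.33

Sorted (descending): 158, 158, 158, 155, 152, 136, 136, 113
The 3 values of 158 occupy positions 1–3 → each gets rank 1.
The 2 values of 136 occupy positions 6–7 → each gets rank 6.
Site 2 values → pooled ranks: 158→1, 158→1, 152→5
Mean rank = (1 + 1 + 5) / 3 = 2.33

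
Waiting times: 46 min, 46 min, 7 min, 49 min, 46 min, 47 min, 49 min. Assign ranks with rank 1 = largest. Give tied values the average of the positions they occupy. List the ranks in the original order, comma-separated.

Sorted (descending): 49, 49, 47, 46, 46, 46, 7
The 2 values of 49 occupy positions 1–2 → average rank (1+2)/2 = 1.5.
The 3 values of 46 occupy positions 4–6 → average rank 5.

5, 5, 7, 1.5, 5, 3, 1.5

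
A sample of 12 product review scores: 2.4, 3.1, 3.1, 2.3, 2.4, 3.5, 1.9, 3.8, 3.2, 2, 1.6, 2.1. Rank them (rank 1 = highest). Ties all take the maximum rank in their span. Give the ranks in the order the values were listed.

7, 5, 5, 8, 7, 2, 11, 1, 3, 10, 12, 9

Sorted (descending): 3.8, 3.5, 3.2, 3.1, 3.1, 2.4, 2.4, 2.3, 2.1, 2, 1.9, 1.6
The 2 values of 3.1 occupy positions 4–5 → each gets rank 5.
The 2 values of 2.4 occupy positions 6–7 → each gets rank 7.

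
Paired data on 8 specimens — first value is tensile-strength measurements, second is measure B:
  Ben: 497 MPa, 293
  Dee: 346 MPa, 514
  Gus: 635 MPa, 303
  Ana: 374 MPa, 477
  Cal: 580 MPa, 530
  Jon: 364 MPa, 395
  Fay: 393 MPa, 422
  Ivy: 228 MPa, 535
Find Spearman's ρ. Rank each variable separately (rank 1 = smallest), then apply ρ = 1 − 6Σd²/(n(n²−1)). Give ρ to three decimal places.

Ranks of variable 1: 6, 2, 8, 4, 7, 3, 5, 1
Ranks of variable 2: 1, 6, 2, 5, 7, 3, 4, 8
d = r₁ − r₂: 5, -4, 6, -1, 0, 0, 1, -7
d²: 25, 16, 36, 1, 0, 0, 1, 49; Σd² = 128
ρ = 1 − 6·128/(8·63) = 1 − 768/504 = -0.524

-0.524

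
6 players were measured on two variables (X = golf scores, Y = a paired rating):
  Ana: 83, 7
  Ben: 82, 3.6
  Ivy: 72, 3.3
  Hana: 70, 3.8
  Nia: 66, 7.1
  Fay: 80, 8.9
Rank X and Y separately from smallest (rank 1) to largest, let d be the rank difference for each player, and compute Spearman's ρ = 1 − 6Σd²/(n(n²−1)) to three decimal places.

Ranks of variable 1: 6, 5, 3, 2, 1, 4
Ranks of variable 2: 4, 2, 1, 3, 5, 6
d = r₁ − r₂: 2, 3, 2, -1, -4, -2
d²: 4, 9, 4, 1, 16, 4; Σd² = 38
ρ = 1 − 6·38/(6·35) = 1 − 228/210 = -0.086

-0.086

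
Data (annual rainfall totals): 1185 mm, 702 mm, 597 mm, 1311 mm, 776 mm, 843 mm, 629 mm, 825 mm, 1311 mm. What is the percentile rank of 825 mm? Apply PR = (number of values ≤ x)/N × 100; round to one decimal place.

N = 9.
Strictly below 825: 4. Equal to 825: 1.
PR = 5/9 × 100 = 55.6

55.6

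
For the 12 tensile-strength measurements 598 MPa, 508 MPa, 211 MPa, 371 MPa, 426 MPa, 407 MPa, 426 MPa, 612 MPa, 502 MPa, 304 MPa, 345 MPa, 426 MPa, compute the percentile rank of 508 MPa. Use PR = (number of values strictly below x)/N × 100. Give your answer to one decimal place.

75.0

N = 12.
Strictly below 508: 9. Equal to 508: 1.
PR = 9/12 × 100 = 75.0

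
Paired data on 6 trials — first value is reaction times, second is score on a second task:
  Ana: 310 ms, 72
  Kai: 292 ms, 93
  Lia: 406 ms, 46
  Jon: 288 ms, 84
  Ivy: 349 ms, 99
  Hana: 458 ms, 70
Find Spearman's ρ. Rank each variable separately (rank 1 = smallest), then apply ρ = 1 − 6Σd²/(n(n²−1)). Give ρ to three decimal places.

Ranks of variable 1: 3, 2, 5, 1, 4, 6
Ranks of variable 2: 3, 5, 1, 4, 6, 2
d = r₁ − r₂: 0, -3, 4, -3, -2, 4
d²: 0, 9, 16, 9, 4, 16; Σd² = 54
ρ = 1 − 6·54/(6·35) = 1 − 324/210 = -0.543

-0.543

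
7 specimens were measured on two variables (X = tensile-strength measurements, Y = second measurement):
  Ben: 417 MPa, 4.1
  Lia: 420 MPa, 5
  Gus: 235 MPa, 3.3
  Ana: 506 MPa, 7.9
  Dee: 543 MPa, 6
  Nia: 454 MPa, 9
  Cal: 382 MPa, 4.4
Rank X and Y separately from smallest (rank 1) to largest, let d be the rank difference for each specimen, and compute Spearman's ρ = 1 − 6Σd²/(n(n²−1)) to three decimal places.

0.821

Ranks of variable 1: 3, 4, 1, 6, 7, 5, 2
Ranks of variable 2: 2, 4, 1, 6, 5, 7, 3
d = r₁ − r₂: 1, 0, 0, 0, 2, -2, -1
d²: 1, 0, 0, 0, 4, 4, 1; Σd² = 10
ρ = 1 − 6·10/(7·48) = 1 − 60/336 = 0.821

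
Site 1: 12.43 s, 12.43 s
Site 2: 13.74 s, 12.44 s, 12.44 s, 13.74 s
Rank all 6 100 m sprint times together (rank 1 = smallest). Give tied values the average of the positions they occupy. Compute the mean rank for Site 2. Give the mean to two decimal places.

4.50

Sorted (ascending): 12.43, 12.43, 12.44, 12.44, 13.74, 13.74
The 2 values of 12.43 occupy positions 1–2 → average rank (1+2)/2 = 1.5.
The 2 values of 12.44 occupy positions 3–4 → average rank (3+4)/2 = 3.5.
The 2 values of 13.74 occupy positions 5–6 → average rank (5+6)/2 = 5.5.
Site 2 values → pooled ranks: 13.74→5.5, 12.44→3.5, 12.44→3.5, 13.74→5.5
Mean rank = (5.5 + 3.5 + 3.5 + 5.5) / 4 = 4.50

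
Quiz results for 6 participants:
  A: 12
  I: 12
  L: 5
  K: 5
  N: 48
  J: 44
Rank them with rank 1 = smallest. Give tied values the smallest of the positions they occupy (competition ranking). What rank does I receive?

3

Sorted (ascending): 5, 5, 12, 12, 44, 48
The 2 values of 5 occupy positions 1–2 → each gets rank 1.
The 2 values of 12 occupy positions 3–4 → each gets rank 3.
I has value 12 → rank 3.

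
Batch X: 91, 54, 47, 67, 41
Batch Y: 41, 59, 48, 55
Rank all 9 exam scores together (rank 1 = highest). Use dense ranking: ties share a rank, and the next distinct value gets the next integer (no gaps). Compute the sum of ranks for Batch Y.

Sorted (descending): 91, 67, 59, 55, 54, 48, 47, 41, 41
The 2 values of 41 share dense rank 8.
Remaining distinct values take the next consecutive integers.
Batch Y values → pooled ranks: 41→8, 59→3, 48→6, 55→4
Rank sum = 8 + 3 + 6 + 4 = 21

21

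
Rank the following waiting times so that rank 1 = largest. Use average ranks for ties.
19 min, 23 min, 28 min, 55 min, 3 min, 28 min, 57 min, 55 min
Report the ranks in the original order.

Sorted (descending): 57, 55, 55, 28, 28, 23, 19, 3
The 2 values of 55 occupy positions 2–3 → average rank (2+3)/2 = 2.5.
The 2 values of 28 occupy positions 4–5 → average rank (4+5)/2 = 4.5.

7, 6, 4.5, 2.5, 8, 4.5, 1, 2.5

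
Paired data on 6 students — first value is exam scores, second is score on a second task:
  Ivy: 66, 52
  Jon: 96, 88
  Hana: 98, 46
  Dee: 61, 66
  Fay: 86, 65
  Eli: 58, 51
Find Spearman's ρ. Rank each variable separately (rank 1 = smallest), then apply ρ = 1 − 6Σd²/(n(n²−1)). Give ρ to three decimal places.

Ranks of variable 1: 3, 5, 6, 2, 4, 1
Ranks of variable 2: 3, 6, 1, 5, 4, 2
d = r₁ − r₂: 0, -1, 5, -3, 0, -1
d²: 0, 1, 25, 9, 0, 1; Σd² = 36
ρ = 1 − 6·36/(6·35) = 1 − 216/210 = -0.029

-0.029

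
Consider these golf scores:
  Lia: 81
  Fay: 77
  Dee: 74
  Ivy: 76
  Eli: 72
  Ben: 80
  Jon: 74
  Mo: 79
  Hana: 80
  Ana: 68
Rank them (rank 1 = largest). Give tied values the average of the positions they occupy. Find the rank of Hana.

2.5

Sorted (descending): 81, 80, 80, 79, 77, 76, 74, 74, 72, 68
The 2 values of 80 occupy positions 2–3 → average rank (2+3)/2 = 2.5.
The 2 values of 74 occupy positions 7–8 → average rank (7+8)/2 = 7.5.
Hana has value 80 → rank 2.5.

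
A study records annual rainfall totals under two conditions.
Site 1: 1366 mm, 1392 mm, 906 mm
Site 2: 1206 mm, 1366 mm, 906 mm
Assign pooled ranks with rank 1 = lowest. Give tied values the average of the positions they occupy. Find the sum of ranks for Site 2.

9

Sorted (ascending): 906, 906, 1206, 1366, 1366, 1392
The 2 values of 906 occupy positions 1–2 → average rank (1+2)/2 = 1.5.
The 2 values of 1366 occupy positions 4–5 → average rank (4+5)/2 = 4.5.
Site 2 values → pooled ranks: 1206→3, 1366→4.5, 906→1.5
Rank sum = 3 + 4.5 + 1.5 = 9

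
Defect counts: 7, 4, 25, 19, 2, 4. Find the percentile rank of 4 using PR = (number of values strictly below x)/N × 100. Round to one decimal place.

N = 6.
Strictly below 4: 1. Equal to 4: 2.
PR = 1/6 × 100 = 16.7

16.7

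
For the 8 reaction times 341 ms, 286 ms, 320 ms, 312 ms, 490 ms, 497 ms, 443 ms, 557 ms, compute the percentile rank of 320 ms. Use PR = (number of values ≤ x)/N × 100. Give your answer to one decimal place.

N = 8.
Strictly below 320: 2. Equal to 320: 1.
PR = 3/8 × 100 = 37.5

37.5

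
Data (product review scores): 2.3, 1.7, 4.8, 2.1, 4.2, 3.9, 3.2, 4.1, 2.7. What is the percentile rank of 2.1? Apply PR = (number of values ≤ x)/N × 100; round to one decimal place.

22.2

N = 9.
Strictly below 2.1: 1. Equal to 2.1: 1.
PR = 2/9 × 100 = 22.2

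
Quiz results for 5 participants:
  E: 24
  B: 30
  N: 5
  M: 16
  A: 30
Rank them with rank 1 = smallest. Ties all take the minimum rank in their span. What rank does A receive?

Sorted (ascending): 5, 16, 24, 30, 30
The 2 values of 30 occupy positions 4–5 → each gets rank 4.
A has value 30 → rank 4.

4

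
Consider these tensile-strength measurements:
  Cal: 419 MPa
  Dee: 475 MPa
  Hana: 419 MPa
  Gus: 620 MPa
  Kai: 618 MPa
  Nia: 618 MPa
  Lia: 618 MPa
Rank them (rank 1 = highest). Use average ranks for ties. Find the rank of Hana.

6.5

Sorted (descending): 620, 618, 618, 618, 475, 419, 419
The 3 values of 618 occupy positions 2–4 → average rank 3.
The 2 values of 419 occupy positions 6–7 → average rank (6+7)/2 = 6.5.
Hana has value 419 MPa → rank 6.5.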